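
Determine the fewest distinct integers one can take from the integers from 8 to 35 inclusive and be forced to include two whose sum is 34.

20

Two chosen integers sum to 34 exactly when both halves of some pair {x, 34−x} with 8 ≤ x ≤ 34−x ≤ 26 are chosen — 9 such pairs.
The remaining 10 elements (those with no distinct partner in range) can never complete a 34-sum, so the worst case takes all of them and one from each pair: 10 + 9 = 19.
By pigeonhole, the 20th integer has to be the second member of some pair, so 19 + 1 = 20.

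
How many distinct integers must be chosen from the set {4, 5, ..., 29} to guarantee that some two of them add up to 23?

19

A set avoiding the sum 23 can contain at most one of each pair {x, 23−x}, plus the 10 elements whose complement lies outside the range.
The integers 12, …, 29 (18 of them) are such a set: any two sum to at least 12+13 = 25 > 23.
Any 19th integer completes one of the 8 pairs, so 19 choices force a sum of 23.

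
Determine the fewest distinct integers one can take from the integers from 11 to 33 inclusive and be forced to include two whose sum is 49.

15

A set avoiding the sum 49 can contain at most one of each pair {x, 49−x}, plus the 5 elements whose complement lies outside the range.
The integers 11, …, 24 (14 of them) are such a set: any two sum to at least 11+12 = 23 and at most 23+24 = 47 < 49.
Any 15th integer completes one of the 9 pairs, so 15 choices force a sum of 49.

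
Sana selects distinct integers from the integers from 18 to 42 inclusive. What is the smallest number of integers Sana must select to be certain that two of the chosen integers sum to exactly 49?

19

A set avoiding the sum 49 can contain at most one of each pair {x, 49−x}, plus the 11 elements whose complement lies outside the range.
The integers 25, …, 42 (18 of them) are such a set: any two sum to at least 25+26 = 51 > 49.
By pigeonhole, any 19th integer completes one of the 7 pairs, so 19 choices force a sum of 49.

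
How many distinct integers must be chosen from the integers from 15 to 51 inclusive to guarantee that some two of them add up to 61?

22

A set avoiding the sum 61 can contain at most one of each pair {x, 61−x}, plus the 5 elements whose complement lies outside the range.
The integers 31, …, 51 (21 of them) are such a set: any two sum to at least 31+32 = 63 > 61.
Any 22nd integer completes one of the 16 pairs, so 22 choices force a sum of 61.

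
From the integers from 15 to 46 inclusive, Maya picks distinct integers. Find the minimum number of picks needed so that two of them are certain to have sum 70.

Group the elements by complementary pair {x, 70−x}: {24,46}, {25,45}, {26,44}, …, giving 11 two-element pairs, the single value 35 (it cannot pair with itself since the integers are distinct), and 9 integers whose partner 70−x falls outside [15,46].
Treating each of those 21 groups as a pigeonhole, one can pick one integer per group — 21 integers — with no two summing to 70.
The 22nd integer lands in an occupied pair, forcing a sum of 70.

22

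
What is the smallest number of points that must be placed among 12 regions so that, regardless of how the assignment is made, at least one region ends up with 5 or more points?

49

With 48 points one could put exactly 4 in each of the 12 regions, and no region would reach 5.
One more point must land in a region that already has 4, giving it 5.
So 12 × 4 + 1 = 49 points are required.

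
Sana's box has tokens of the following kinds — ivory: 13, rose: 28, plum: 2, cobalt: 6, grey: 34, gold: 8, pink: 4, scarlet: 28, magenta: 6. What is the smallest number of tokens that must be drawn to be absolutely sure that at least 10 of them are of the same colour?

An adversary could hand out at most 9 tokens per colour (5 colours run out sooner): 9 + 9 + 2 + 6 + 9 + 8 + 4 + 9 + 6 = 62 tokens and still no colour has 10.
Pigeonhole: one more token lands in a colour already at 9, so 63 draws are enough and 62 are not.

63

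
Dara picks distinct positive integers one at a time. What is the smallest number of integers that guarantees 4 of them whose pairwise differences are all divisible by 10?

Integers whose pairwise differences are multiples of 10 are exactly those sharing a remainder mod 10. The 10 residue classes mod 10 are the pigeonholes.
With 30 integers one could put 3 in each residue class and have no class reach 4.
The 31st integer pushes some class to 4, so 10·3 + 1 = 31.

31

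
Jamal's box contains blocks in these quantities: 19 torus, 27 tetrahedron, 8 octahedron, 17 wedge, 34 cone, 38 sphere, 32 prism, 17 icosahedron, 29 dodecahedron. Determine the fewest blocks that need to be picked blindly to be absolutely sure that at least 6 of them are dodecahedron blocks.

198

In the worst case for collecting dodecahedron blocks, every non-dodecahedron block comes out first.
There are 19 + 27 + 8 + 17 + 34 + 38 + 32 + 17 = 192 non-dodecahedron blocks altogether.
After those, each further block must be dodecahedron, so 192 + 6 = 198 draws guarantee 6 dodecahedron blocks.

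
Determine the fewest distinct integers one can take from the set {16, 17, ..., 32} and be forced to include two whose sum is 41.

Group the elements by complementary pair {x, 41−x}: {16,25}, {17,24}, {18,23}, …, giving 5 two-element pairs and 7 integers whose partner 41−x falls outside [16,32].
Treating each of those 12 groups as a pigeonhole, one can pick one integer per group — 12 integers — with no two summing to 41.
The 13th integer lands in an occupied pair, forcing a sum of 41.

13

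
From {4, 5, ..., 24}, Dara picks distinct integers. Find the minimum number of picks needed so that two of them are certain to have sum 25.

13

Two chosen integers sum to 25 exactly when both halves of some pair {x, 25−x} with 4 ≤ x ≤ 25−x ≤ 21 are chosen — 9 such pairs.
The remaining 3 elements (those with no distinct partner in range) can never complete a 25-sum, so the worst case takes all of them and one from each pair: 3 + 9 = 12.
By pigeonhole, the 13th integer has to be the second member of some pair, so 12 + 1 = 13.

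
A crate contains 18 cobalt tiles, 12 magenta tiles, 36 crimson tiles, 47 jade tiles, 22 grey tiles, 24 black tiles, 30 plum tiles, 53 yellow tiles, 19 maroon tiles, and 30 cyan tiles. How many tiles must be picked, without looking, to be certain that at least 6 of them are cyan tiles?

In the worst case for collecting cyan tiles, every non-cyan tile comes out first.
There are 18 + 12 + 36 + 47 + 22 + 24 + 30 + 53 + 19 = 261 non-cyan tiles altogether.
After those, each further tile must be cyan, so 261 + 6 = 267 draws guarantee 6 cyan tiles.

267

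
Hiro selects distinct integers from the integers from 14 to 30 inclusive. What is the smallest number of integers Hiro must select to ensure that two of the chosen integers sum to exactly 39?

A set avoiding the sum 39 can contain at most one of each pair {x, 39−x}, plus the 5 elements whose complement lies outside the range.
The integers 20, …, 30 (11 of them) are such a set: any two sum to at least 20+21 = 41 > 39.
Any 12th integer completes one of the 6 pairs, so 12 choices force a sum of 39.

12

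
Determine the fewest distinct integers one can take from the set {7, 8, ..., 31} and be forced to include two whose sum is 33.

16

Group the elements by complementary pair {x, 33−x}: {7,26}, {8,25}, {9,24}, …, giving 10 two-element pairs and 5 integers whose partner 33−x falls outside [7,31].
By the pigeonhole principle, treating each of those 15 groups as a pigeonhole, one can pick one integer per group — 15 integers — with no two summing to 33.
The 16th integer lands in an occupied pair, forcing a sum of 33.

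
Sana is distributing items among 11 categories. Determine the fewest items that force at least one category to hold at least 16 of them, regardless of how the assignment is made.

With 165 items one could put exactly 15 in each of the 11 categories, and no category would reach 16.
One more item must land in a category that already has 15, giving it 16.
So 11 × 15 + 1 = 166 items are required.

166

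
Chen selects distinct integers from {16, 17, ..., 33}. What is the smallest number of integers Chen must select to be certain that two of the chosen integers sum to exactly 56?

14

A set avoiding the sum 56 can contain at most one of each pair {x, 56−x}, plus the 8 elements whose complement lies outside the range or equal to its own complement.
The integers 16, …, 28 (13 of them) are such a set: any two sum to at least 16+17 = 33 and at most 27+28 = 55 < 56.
Any 14th integer completes one of the 5 pairs, so 14 choices force a sum of 56.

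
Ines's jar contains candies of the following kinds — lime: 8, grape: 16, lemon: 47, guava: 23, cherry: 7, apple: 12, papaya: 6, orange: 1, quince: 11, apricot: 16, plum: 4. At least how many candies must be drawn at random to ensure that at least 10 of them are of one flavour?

The 11 flavours are the holes; the candies drawn are the pigeons.
To avoid 10 of any one flavour, the worst case takes at most 9 of each flavour, or every candy of a flavour that has fewer than 9.
That gives 8 + 9 + 9 + 9 + 7 + 9 + 6 + 1 + 9 + 9 + 4 = 80 candies with no flavour reaching 10.
The next candy forces some flavour to 10, so 80 + 1 = 81.

81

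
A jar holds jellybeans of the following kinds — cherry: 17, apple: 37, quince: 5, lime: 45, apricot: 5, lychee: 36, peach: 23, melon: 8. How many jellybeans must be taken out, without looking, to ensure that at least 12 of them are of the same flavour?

By pigeonhole, the 8 flavours are the holes; the jellybeans drawn are the pigeons.
To avoid 12 of any one flavour, the worst case takes at most 11 of each flavour, or every jellybean of a flavour that has fewer than 11.
That gives 11 + 11 + 5 + 11 + 5 + 11 + 11 + 8 = 73 jellybeans with no flavour reaching 12.
The next jellybean forces some flavour to 12, so 73 + 1 = 74.

74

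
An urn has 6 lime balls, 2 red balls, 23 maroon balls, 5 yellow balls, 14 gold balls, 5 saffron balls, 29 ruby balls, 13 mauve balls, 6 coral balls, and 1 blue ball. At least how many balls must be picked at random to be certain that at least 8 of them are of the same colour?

54

By the pigeonhole principle, the 10 colours are the holes; the balls drawn are the pigeons.
To avoid 8 of any one colour, the worst case takes at most 7 of each colour, or every ball of a colour that has fewer than 7.
That gives 6 + 2 + 7 + 5 + 7 + 5 + 7 + 7 + 6 + 1 = 53 balls with no colour reaching 8.
The next ball forces some colour to 8, so 53 + 1 = 54.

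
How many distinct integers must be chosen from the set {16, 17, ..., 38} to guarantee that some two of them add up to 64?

A set avoiding the sum 64 can contain at most one of each pair {x, 64−x}, plus the 11 elements whose complement lies outside the range or equal to its own complement.
The integers 16, …, 32 (17 of them) are such a set: any two sum to at least 16+17 = 33 and at most 31+32 = 63 < 64.
Any 18th integer completes one of the 6 pairs, so 18 choices force a sum of 64.

18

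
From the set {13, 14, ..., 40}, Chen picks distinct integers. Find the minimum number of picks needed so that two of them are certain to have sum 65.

Two chosen integers sum to 65 exactly when both halves of some pair {x, 65−x} with 25 ≤ x ≤ 65−x ≤ 40 are chosen — 8 such pairs.
The remaining 12 elements (those with no distinct partner in range) can never complete a 65-sum, so the worst case takes all of them and one from each pair: 12 + 8 = 20.
The 21st integer has to be the second member of some pair, so 20 + 1 = 21.

21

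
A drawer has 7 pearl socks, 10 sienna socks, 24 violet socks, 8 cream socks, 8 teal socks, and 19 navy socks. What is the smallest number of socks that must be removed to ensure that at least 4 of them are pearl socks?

In the worst case for collecting pearl socks, every non-pearl sock comes out first.
There are 10 + 24 + 8 + 8 + 19 = 69 non-pearl socks altogether.
After those, each further sock must be pearl, so 69 + 4 = 73 draws guarantee 4 pearl socks.

73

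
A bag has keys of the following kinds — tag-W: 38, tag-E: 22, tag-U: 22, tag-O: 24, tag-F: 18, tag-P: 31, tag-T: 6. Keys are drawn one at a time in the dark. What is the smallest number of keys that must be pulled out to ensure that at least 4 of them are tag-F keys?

In the worst case for collecting tag-F keys, every non-tag-F key comes out first.
There are 38 + 22 + 22 + 24 + 31 + 6 = 143 non-tag-F keys altogether.
After those, each further key must be tag-F, so 143 + 4 = 147 draws guarantee 4 tag-F keys.

147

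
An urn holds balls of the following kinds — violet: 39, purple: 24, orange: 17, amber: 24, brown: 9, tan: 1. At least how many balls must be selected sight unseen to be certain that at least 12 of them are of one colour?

An adversary could hand out at most 11 balls per colour (brown, tan run out sooner): 11 + 11 + 11 + 11 + 9 + 1 = 54 balls and still no colour has 12.
By the pigeonhole principle, one more ball lands in a colour already at 11, so 55 draws are enough and 54 are not.

55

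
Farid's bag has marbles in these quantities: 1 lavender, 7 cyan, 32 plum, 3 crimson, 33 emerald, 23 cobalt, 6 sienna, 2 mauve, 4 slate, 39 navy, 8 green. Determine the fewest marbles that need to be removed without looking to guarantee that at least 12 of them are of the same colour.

Pigeonhole: put each drawn marble into a box by colour. The largest draw with every box below 12 takes min(count, 11) from each colour; colours with fewer than 11 contribute all they have.
Σ min(cᵢ, 11) = 1 + 7 + 11 + 3 + 11 + 11 + 6 + 2 + 4 + 11 + 8 = 75.
Draw number 75 + 1 = 76 must push one box to 12.

76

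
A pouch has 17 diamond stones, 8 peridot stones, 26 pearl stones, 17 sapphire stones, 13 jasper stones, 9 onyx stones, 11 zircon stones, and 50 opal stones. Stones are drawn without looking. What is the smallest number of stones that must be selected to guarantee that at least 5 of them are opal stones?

106

In the worst case for collecting opal stones, every non-opal stone comes out first.
There are 17 + 8 + 26 + 17 + 13 + 9 + 11 = 101 non-opal stones altogether.
After those, each further stone must be opal, so 101 + 5 = 106 draws guarantee 5 opal stones.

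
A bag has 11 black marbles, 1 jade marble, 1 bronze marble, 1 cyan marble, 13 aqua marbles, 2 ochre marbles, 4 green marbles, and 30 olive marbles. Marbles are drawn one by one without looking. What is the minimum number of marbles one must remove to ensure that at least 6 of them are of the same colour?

The 8 colours are the holes; the marbles drawn are the pigeons.
To avoid 6 of any one colour, the worst case takes at most 5 of each colour, or every marble of a colour that has fewer than 5.
That gives 5 + 1 + 1 + 1 + 5 + 2 + 4 + 5 = 24 marbles with no colour reaching 6.
The next marble forces some colour to 6, so 24 + 1 = 25.

25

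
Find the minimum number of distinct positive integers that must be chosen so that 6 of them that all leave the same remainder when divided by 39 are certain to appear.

Pigeonhole: the 39 residue classes mod 39 are the pigeonholes.
With 195 integers one could put 5 in each residue class and have no class reach 6.
The 196th integer pushes some class to 6, so 39·5 + 1 = 196.

196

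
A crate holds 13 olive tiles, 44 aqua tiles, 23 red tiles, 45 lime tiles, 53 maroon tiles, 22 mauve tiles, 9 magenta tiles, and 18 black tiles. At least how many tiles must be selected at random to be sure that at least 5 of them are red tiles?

In the worst case for collecting red tiles, every non-red tile comes out first.
There are 13 + 44 + 45 + 53 + 22 + 9 + 18 = 204 non-red tiles altogether.
After those, each further tile must be red, so 204 + 5 = 209 draws guarantee 5 red tiles.

209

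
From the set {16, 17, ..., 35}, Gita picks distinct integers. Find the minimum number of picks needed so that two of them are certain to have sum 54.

13

A set avoiding the sum 54 can contain at most one of each pair {x, 54−x}, plus the 4 elements whose complement lies outside the range or equal to its own complement.
The integers 16, …, 27 (12 of them) are such a set: any two sum to at least 16+17 = 33 and at most 26+27 = 53 < 54.
Any 13th integer completes one of the 8 pairs, so 13 choices force a sum of 54.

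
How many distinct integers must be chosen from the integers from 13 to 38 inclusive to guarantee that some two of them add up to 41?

Group the elements by complementary pair {x, 41−x}: {13,28}, {14,27}, {15,26}, …, giving 8 two-element pairs and 10 integers whose partner 41−x falls outside [13,38].
Pigeonhole: treating each of those 18 groups as a pigeonhole, one can pick one integer per group — 18 integers — with no two summing to 41.
The 19th integer lands in an occupied pair, forcing a sum of 41.

19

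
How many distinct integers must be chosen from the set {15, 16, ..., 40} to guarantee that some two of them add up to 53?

Group the elements by complementary pair {x, 53−x}: {15,38}, {16,37}, {17,36}, …, giving 12 two-element pairs and 2 integers whose partner 53−x falls outside [15,40].
Pigeonhole: treating each of those 14 groups as a pigeonhole, one can pick one integer per group — 14 integers — with no two summing to 53.
The 15th integer lands in an occupied pair, forcing a sum of 53.

15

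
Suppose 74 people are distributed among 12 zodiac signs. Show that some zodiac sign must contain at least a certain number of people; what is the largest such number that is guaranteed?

The 12 zodiac signs are the holes and the 74 people are the pigeons.
If every zodiac sign held at most 6 people, the total would be at most 12 × 6 = 72, which is less than 74.
So some zodiac sign holds at least ⌈74/12⌉ = 7 people.

7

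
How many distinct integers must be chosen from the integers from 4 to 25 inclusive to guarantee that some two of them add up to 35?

Group the elements by complementary pair {x, 35−x}: {10,25}, {11,24}, {12,23}, …, giving 8 two-element pairs and 6 integers whose partner 35−x falls outside [4,25].
By the pigeonhole principle, treating each of those 14 groups as a pigeonhole, one can pick one integer per group — 14 integers — with no two summing to 35.
The 15th integer lands in an occupied pair, forcing a sum of 35.

15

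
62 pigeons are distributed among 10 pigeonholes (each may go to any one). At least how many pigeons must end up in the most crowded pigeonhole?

The 10 pigeonholes are the holes and the 62 pigeons are the pigeons.
If every pigeonhole held at most 6 pigeons, the total would be at most 10 × 6 = 60, which is less than 62.
So some pigeonhole holds at least ⌈62/10⌉ = 7 pigeons.

7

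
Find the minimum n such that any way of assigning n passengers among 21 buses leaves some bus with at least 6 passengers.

With 105 passengers one could put exactly 5 in each of the 21 buses, and no bus would reach 6.
One more passenger must land in a bus that already has 5, giving it 6.
So 21 × 5 + 1 = 106 passengers are required.

106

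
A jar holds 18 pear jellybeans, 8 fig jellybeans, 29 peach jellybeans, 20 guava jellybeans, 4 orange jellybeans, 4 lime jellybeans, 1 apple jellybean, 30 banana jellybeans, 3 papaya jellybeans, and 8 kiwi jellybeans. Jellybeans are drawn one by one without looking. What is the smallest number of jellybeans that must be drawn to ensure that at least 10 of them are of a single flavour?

By the pigeonhole principle, the 10 flavours are the holes; the jellybeans drawn are the pigeons.
To avoid 10 of any one flavour, the worst case takes at most 9 of each flavour, or every jellybean of a flavour that has fewer than 9.
That gives 9 + 8 + 9 + 9 + 4 + 4 + 1 + 9 + 3 + 8 = 64 jellybeans with no flavour reaching 10.
The next jellybean forces some flavour to 10, so 64 + 1 = 65.

65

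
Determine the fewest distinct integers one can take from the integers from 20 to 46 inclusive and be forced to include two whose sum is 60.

Two chosen integers sum to 60 exactly when both halves of some pair {x, 60−x} with 20 ≤ x ≤ 60−x ≤ 40 are chosen — 10 such pairs.
The remaining 7 elements (those with no distinct partner in range) can never complete a 60-sum, so the worst case takes all of them and one from each pair: 7 + 10 = 17.
By the pigeonhole principle, the 18th integer has to be the second member of some pair, so 17 + 1 = 18.

18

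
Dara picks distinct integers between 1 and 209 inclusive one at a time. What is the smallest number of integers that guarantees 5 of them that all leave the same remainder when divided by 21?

The 21 residue classes mod 21 are the pigeonholes.
With 84 integers one could put 4 in each residue class and have no class reach 5.
The 85th integer pushes some class to 5, so 21·4 + 1 = 85.

85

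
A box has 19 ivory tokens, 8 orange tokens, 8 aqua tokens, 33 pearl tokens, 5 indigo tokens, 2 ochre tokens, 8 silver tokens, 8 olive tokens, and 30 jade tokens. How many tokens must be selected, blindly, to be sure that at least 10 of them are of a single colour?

67

Put each drawn token into a box by colour. The largest draw with every box below 10 takes min(count, 9) from each colour; colours with fewer than 9 contribute all they have.
Σ min(cᵢ, 9) = 9 + 8 + 8 + 9 + 5 + 2 + 8 + 8 + 9 = 66.
Draw number 66 + 1 = 67 must push one box to 10.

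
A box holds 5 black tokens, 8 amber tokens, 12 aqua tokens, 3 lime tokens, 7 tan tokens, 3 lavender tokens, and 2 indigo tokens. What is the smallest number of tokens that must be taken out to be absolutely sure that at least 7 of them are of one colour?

32

The 7 colours are the holes; the tokens drawn are the pigeons.
To avoid 7 of any one colour, the worst case takes at most 6 of each colour, or every token of a colour that has fewer than 6.
That gives 5 + 6 + 6 + 3 + 6 + 3 + 2 = 31 tokens with no colour reaching 7.
The next token forces some colour to 7, so 31 + 1 = 32.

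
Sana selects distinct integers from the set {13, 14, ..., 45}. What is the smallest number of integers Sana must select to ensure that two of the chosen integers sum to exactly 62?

20

Two chosen integers sum to 62 exactly when both halves of some pair {x, 62−x} with 17 ≤ x ≤ 62−x ≤ 45 are chosen — 14 such pairs.
The remaining 5 elements (those with no distinct partner in range) can never complete a 62-sum, so the worst case takes all of them and one from each pair: 5 + 14 = 19.
By the pigeonhole principle, the 20th integer has to be the second member of some pair, so 19 + 1 = 20.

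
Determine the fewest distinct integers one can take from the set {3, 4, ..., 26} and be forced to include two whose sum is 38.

18

Two chosen integers sum to 38 exactly when both halves of some pair {x, 38−x} with 12 ≤ x ≤ 38−x ≤ 26 are chosen — 7 such pairs.
The remaining 10 elements (those with no distinct partner in range) can never complete a 38-sum, so the worst case takes all of them and one from each pair: 10 + 7 = 17.
By pigeonhole, the 18th integer has to be the second member of some pair, so 17 + 1 = 18.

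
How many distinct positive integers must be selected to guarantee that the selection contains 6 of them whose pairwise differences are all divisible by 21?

Integers whose pairwise differences are multiples of 21 are exactly those sharing a remainder mod 21. The 21 residue classes mod 21 are the pigeonholes.
With 105 integers one could put 5 in each residue class and have no class reach 6.
The 106th integer pushes some class to 6, so 21·5 + 1 = 106.

106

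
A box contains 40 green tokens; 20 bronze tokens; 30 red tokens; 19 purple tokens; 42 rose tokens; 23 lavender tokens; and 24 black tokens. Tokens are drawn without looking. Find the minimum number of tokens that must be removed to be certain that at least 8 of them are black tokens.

182

In the worst case for collecting black tokens, every non-black token comes out first.
There are 40 + 20 + 30 + 19 + 42 + 23 = 174 non-black tokens altogether.
After those, each further token must be black, so 174 + 8 = 182 draws guarantee 8 black tokens.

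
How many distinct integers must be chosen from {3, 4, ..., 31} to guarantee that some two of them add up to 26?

Two chosen integers sum to 26 exactly when both halves of some pair {x, 26−x} with 3 ≤ x ≤ 26−x ≤ 23 are chosen — 10 such pairs.
The remaining 9 elements (those with no distinct partner in range) can never complete a 26-sum, so the worst case takes all of them and one from each pair: 9 + 10 = 19.
The 20th integer has to be the second member of some pair, so 19 + 1 = 20.

20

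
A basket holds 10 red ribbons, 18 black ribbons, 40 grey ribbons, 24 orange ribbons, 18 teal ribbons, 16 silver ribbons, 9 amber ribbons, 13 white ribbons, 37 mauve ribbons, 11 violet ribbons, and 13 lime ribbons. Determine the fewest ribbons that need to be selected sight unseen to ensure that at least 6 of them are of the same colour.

The 11 colours are the holes; the ribbons drawn are the pigeons.
To avoid 6 of any one colour, the worst case takes at most 5 of each colour.
That gives 5 + 5 + 5 + 5 + 5 + 5 + 5 + 5 + 5 + 5 + 5 = 55 ribbons with no colour reaching 6.
The next ribbon forces some colour to 6, so 55 + 1 = 56.

56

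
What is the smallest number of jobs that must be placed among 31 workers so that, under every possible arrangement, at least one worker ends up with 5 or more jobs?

125

With 124 jobs one could put exactly 4 in each of the 31 workers, and no worker would reach 5.
One more job must land in a worker that already has 4, giving it 5.
So 31 × 4 + 1 = 125 jobs are required.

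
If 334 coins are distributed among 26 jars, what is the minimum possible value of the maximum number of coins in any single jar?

The 26 jars are the holes and the 334 coins are the pigeons.
If every jar held at most 12 coins, the total would be at most 26 × 12 = 312, which is less than 334.
So some jar holds at least ⌈334/26⌉ = 13 coins.

13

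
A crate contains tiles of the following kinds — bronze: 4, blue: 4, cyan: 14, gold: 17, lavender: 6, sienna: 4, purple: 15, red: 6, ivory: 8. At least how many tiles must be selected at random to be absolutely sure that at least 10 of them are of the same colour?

60

By the pigeonhole principle, the 9 colours are the holes; the tiles drawn are the pigeons.
To avoid 10 of any one colour, the worst case takes at most 9 of each colour, or every tile of a colour that has fewer than 9.
That gives 4 + 4 + 9 + 9 + 6 + 4 + 9 + 6 + 8 = 59 tiles with no colour reaching 10.
The next tile forces some colour to 10, so 59 + 1 = 60.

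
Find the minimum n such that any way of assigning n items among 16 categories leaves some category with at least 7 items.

97

With 96 items one could put exactly 6 in each of the 16 categories, and no category would reach 7.
Pigeonhole: one more item must land in a category that already has 6, giving it 7.
So 16 × 6 + 1 = 97 items are required.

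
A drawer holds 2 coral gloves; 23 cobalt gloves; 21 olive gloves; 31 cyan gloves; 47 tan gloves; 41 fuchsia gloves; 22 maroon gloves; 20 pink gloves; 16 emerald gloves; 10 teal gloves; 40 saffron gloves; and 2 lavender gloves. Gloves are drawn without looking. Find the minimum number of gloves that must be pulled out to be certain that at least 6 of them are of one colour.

By pigeonhole, the 12 colours are the holes; the gloves drawn are the pigeons.
To avoid 6 of any one colour, the worst case takes at most 5 of each colour, or every glove of a colour that has fewer than 5.
That gives 2 + 5 + 5 + 5 + 5 + 5 + 5 + 5 + 5 + 5 + 5 + 2 = 54 gloves with no colour reaching 6.
The next glove forces some colour to 6, so 54 + 1 = 55.

55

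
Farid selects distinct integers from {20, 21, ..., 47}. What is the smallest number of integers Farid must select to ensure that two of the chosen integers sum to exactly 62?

Two chosen integers sum to 62 exactly when both halves of some pair {x, 62−x} with 20 ≤ x ≤ 62−x ≤ 42 are chosen — 11 such pairs.
The remaining 6 elements (those with no distinct partner in range) can never complete a 62-sum, so the worst case takes all of them and one from each pair: 6 + 11 = 17.
Pigeonhole: the 18th integer has to be the second member of some pair, so 17 + 1 = 18.

18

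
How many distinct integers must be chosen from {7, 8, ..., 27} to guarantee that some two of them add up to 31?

13

Two chosen integers sum to 31 exactly when both halves of some pair {x, 31−x} with 7 ≤ x ≤ 31−x ≤ 24 are chosen — 9 such pairs.
The remaining 3 elements (those with no distinct partner in range) can never complete a 31-sum, so the worst case takes all of them and one from each pair: 3 + 9 = 12.
The 13th integer has to be the second member of some pair, so 12 + 1 = 13.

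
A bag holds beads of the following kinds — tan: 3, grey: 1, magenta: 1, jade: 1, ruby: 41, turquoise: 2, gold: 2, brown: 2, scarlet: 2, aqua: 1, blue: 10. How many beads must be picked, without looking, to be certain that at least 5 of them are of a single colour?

24

Put each drawn bead into a box by colour. The largest draw with every box below 5 takes min(count, 4) from each colour; colours with fewer than 4 contribute all they have.
Σ min(cᵢ, 4) = 3 + 1 + 1 + 1 + 4 + 2 + 2 + 2 + 2 + 1 + 4 = 23.
Draw number 23 + 1 = 24 must push one box to 5.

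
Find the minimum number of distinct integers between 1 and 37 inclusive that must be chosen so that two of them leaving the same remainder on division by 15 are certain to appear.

16

The 15 residue classes mod 15 are the pigeonholes.
With 15 integers one could put 1 in each residue class and have no class reach 2.
The 16th integer pushes some class to 2, so 15·1 + 1 = 16.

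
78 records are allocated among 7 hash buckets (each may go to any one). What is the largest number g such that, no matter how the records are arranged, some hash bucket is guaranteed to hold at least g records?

12

Pigeonhole: the 7 hash buckets are the holes and the 78 records are the pigeons.
If every hash bucket held at most 11 records, the total would be at most 7 × 11 = 77, which is less than 78.
So some hash bucket holds at least ⌈78/7⌉ = 12 records.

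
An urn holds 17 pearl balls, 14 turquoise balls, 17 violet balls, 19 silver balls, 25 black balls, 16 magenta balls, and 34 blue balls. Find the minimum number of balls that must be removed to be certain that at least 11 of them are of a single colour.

Pigeonhole: the 7 colours are the holes; the balls drawn are the pigeons.
To avoid 11 of any one colour, the worst case takes at most 10 of each colour.
That gives 10 + 10 + 10 + 10 + 10 + 10 + 10 = 70 balls with no colour reaching 11.
The next ball forces some colour to 11, so 70 + 1 = 71.

71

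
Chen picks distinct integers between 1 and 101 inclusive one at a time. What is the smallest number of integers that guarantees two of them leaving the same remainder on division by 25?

26

The 25 residue classes mod 25 are the pigeonholes.
With 25 integers one could put 1 in each residue class and have no class reach 2.
The 26th integer pushes some class to 2, so 25·1 + 1 = 26.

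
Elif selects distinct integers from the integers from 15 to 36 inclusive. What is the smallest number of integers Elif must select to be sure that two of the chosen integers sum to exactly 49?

A set avoiding the sum 49 can contain at most one of each pair {x, 49−x}, plus the 2 elements whose complement lies outside the range.
The integers 25, …, 36 (12 of them) are such a set: any two sum to at least 25+26 = 51 > 49.
Any 13th integer completes one of the 10 pairs, so 13 choices force a sum of 49.

13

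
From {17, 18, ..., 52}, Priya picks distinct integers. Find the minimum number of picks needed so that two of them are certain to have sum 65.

Group the elements by complementary pair {x, 65−x}: {17,48}, {18,47}, {19,46}, …, giving 16 two-element pairs and 4 integers whose partner 65−x falls outside [17,52].
Treating each of those 20 groups as a pigeonhole, one can pick one integer per group — 20 integers — with no two summing to 65.
The 21st integer lands in an occupied pair, forcing a sum of 65.

21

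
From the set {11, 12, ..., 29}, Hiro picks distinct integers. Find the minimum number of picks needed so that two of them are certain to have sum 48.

15

Group the elements by complementary pair {x, 48−x}: {19,29}, {20,28}, {21,27}, …, giving 5 two-element pairs, the single value 24 (it cannot pair with itself since the integers are distinct), and 8 integers whose partner 48−x falls outside [11,29].
By the pigeonhole principle, treating each of those 14 groups as a pigeonhole, one can pick one integer per group — 14 integers — with no two summing to 48.
The 15th integer lands in an occupied pair, forcing a sum of 48.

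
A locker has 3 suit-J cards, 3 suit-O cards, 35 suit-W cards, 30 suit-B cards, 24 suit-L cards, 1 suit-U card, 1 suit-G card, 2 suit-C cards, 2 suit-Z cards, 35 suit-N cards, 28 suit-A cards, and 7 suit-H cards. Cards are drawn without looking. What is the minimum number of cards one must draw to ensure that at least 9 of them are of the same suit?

By the pigeonhole principle, put each drawn card into a box by suit. The largest draw with every box below 9 takes min(count, 8) from each suit; suits with fewer than 8 contribute all they have.
Σ min(cᵢ, 8) = 3 + 3 + 8 + 8 + 8 + 1 + 1 + 2 + 2 + 8 + 8 + 7 = 59.
Draw number 59 + 1 = 60 must push one box to 9.

60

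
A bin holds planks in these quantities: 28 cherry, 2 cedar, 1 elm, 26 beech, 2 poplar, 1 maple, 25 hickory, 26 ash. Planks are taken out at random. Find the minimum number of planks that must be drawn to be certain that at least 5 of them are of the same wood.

23

Put each drawn plank into a box by wood. The largest draw with every box below 5 takes min(count, 4) from each wood; woods with fewer than 4 contribute all they have.
Σ min(cᵢ, 4) = 4 + 2 + 1 + 4 + 2 + 1 + 4 + 4 = 22.
Draw number 22 + 1 = 23 must push one box to 5.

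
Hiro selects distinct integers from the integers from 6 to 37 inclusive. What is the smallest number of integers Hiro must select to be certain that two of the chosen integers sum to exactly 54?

23

A set avoiding the sum 54 can contain at most one of each pair {x, 54−x}, plus the 12 elements whose complement lies outside the range or equal to its own complement.
The integers 6, …, 27 (22 of them) are such a set: any two sum to at least 6+7 = 13 and at most 26+27 = 53 < 54.
By pigeonhole, any 23rd integer completes one of the 10 pairs, so 23 choices force a sum of 54.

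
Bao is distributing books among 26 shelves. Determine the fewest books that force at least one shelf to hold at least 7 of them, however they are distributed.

With 156 books one could put exactly 6 in each of the 26 shelves, and no shelf would reach 7.
Pigeonhole: one more book must land in a shelf that already has 6, giving it 7.
So 26 × 6 + 1 = 157 books are required.

157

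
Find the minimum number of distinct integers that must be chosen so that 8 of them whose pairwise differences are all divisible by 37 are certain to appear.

Integers whose pairwise differences are multiples of 37 are exactly those sharing a remainder mod 37. The 37 residue classes mod 37 are the pigeonholes.
With 259 integers one could put 7 in each residue class and have no class reach 8.
The 260th integer pushes some class to 8, so 37·7 + 1 = 260.

260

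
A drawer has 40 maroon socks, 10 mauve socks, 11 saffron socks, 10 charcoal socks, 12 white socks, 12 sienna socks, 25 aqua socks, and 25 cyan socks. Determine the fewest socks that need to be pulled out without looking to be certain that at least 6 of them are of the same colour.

41

By the pigeonhole principle, put each drawn sock into a box by colour. The largest draw with every box below 6 takes min(count, 5) from each colour.
Σ min(cᵢ, 5) = 5 + 5 + 5 + 5 + 5 + 5 + 5 + 5 = 40.
Draw number 40 + 1 = 41 must push one box to 6.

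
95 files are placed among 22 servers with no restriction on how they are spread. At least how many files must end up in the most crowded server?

Pigeonhole: the 22 servers are the holes and the 95 files are the pigeons.
If every server held at most 4 files, the total would be at most 22 × 4 = 88, which is less than 95.
So some server holds at least ⌈95/22⌉ = 5 files.

5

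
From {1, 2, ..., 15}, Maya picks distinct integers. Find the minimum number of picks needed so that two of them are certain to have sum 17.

9

Two chosen integers sum to 17 exactly when both halves of some pair {x, 17−x} with 2 ≤ x ≤ 17−x ≤ 15 are chosen — 7 such pairs.
The remaining 1 element (those with no distinct partner in range) can never complete a 17-sum, so the worst case takes all of them and one from each pair: 1 + 7 = 8.
By the pigeonhole principle, the 9th integer has to be the second member of some pair, so 8 + 1 = 9.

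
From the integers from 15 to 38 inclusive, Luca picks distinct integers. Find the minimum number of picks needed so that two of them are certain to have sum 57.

Group the elements by complementary pair {x, 57−x}: {19,38}, {20,37}, {21,36}, …, giving 10 two-element pairs and 4 integers whose partner 57−x falls outside [15,38].
By pigeonhole, treating each of those 14 groups as a pigeonhole, one can pick one integer per group — 14 integers — with no two summing to 57.
The 15th integer lands in an occupied pair, forcing a sum of 57.

15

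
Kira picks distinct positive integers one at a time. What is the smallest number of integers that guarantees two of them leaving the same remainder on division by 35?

36

By the pigeonhole principle, the 35 residue classes mod 35 are the pigeonholes.
With 35 integers one could put 1 in each residue class and have no class reach 2.
The 36th integer pushes some class to 2, so 35·1 + 1 = 36.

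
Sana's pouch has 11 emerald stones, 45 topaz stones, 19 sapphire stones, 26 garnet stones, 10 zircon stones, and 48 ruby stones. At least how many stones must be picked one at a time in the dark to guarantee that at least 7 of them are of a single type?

By pigeonhole, the 6 types are the holes; the stones drawn are the pigeons.
To avoid 7 of any one type, the worst case takes at most 6 of each type.
That gives 6 + 6 + 6 + 6 + 6 + 6 = 36 stones with no type reaching 7.
The next stone forces some type to 7, so 36 + 1 = 37.

37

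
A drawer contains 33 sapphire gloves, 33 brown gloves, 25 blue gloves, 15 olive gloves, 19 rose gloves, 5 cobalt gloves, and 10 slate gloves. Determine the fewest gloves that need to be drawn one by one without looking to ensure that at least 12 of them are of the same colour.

An adversary could hand out at most 11 gloves per colour (cobalt, slate run out sooner): 11 + 11 + 11 + 11 + 11 + 5 + 10 = 70 gloves and still no colour has 12.
By the pigeonhole principle, one more glove lands in a colour already at 11, so 71 draws are enough and 70 are not.

71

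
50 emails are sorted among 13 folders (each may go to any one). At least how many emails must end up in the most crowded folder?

4

By the pigeonhole principle, the 13 folders are the holes and the 50 emails are the pigeons.
If every folder held at most 3 emails, the total would be at most 13 × 3 = 39, which is less than 50.
So some folder holds at least ⌈50/13⌉ = 4 emails.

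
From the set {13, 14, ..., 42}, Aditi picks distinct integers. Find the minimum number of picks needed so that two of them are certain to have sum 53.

Two chosen integers sum to 53 exactly when both halves of some pair {x, 53−x} with 13 ≤ x ≤ 53−x ≤ 40 are chosen — 14 such pairs.
The remaining 2 elements (those with no distinct partner in range) can never complete a 53-sum, so the worst case takes all of them and one from each pair: 2 + 14 = 16.
By pigeonhole, the 17th integer has to be the second member of some pair, so 16 + 1 = 17.

17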